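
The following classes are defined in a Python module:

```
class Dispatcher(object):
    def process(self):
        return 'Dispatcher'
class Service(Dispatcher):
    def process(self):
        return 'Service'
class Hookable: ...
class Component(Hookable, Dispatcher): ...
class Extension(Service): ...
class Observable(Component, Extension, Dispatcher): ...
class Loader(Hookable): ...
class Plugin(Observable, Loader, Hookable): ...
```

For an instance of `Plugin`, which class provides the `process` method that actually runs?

Service

L[Plugin] = Plugin + merge(L[Observable], L[Loader], L[Hookable], [Observable Loader Hookable])
  take Observable:  [Observable Component Hookable Extension Service Dispatcher object] + [Loader Hookable object] + [Hookable object] + [Observable Loader Hookable]
  take Component:  [Component Hookable Extension Service Dispatcher object] + [Loader Hookable object] + [Hookable object] + [Loader Hookable]
  take Loader:  [Hookable Extension Service Dispatcher object] + [Loader Hookable object] + [Hookable object] + [Loader Hookable]
  take Hookable:  [Hookable Extension Service Dispatcher object] + [Hookable object] + [Hookable object] + [Hookable]
  take Extension:  [Extension Service Dispatcher object] + [object] + [object]
  take Service:  [Service Dispatcher object] + [object] + [object]
  take Dispatcher:  [Dispatcher object] + [object] + [object]
  take object:  [object] + [object] + [object]
MRO: Plugin Observable Component Loader Hookable Extension Service Dispatcher object
process is defined in: Dispatcher, Service. First along the MRO is Service.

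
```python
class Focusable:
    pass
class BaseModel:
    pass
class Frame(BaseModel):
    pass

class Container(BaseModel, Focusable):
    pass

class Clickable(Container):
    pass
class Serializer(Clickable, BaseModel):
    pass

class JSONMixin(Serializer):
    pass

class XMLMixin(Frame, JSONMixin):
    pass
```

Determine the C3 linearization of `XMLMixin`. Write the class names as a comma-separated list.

L[XMLMixin] = XMLMixin + merge(L[Frame], L[JSONMixin], [Frame JSONMixin])
  take Frame:  [Frame BaseModel object] + [JSONMixin Serializer Clickable Container BaseModel Focusable object] + [Frame JSONMixin]
  take JSONMixin:  [BaseModel object] + [JSONMixin Serializer Clickable Container BaseModel Focusable object] + [JSONMixin]
  take Serializer:  [BaseModel object] + [Serializer Clickable Container BaseModel Focusable object]
  take Clickable:  [BaseModel object] + [Clickable Container BaseModel Focusable object]
  take Container:  [BaseModel object] + [Container BaseModel Focusable object]
  take BaseModel:  [BaseModel object] + [BaseModel Focusable object]
  take Focusable:  [object] + [Focusable object]
  take object:  [object] + [object]

XMLMixin, Frame, JSONMixin, Serializer, Clickable, Container, BaseModel, Focusable, object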